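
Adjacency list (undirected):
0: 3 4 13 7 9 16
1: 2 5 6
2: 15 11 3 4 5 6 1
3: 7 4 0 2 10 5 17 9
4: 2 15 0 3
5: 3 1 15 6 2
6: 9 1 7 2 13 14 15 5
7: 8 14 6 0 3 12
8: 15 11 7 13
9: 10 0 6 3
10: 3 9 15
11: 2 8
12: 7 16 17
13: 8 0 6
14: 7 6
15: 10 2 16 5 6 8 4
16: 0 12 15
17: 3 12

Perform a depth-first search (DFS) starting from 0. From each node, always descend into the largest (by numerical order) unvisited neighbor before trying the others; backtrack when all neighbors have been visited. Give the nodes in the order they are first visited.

0 16 15 10 9 6 14 7 12 17 3 5 2 11 8 13 4 1

Visit 0
0 → 16
16 → 15
15 → 10
10 → 9
9 → 6
6 → 14
14 → 7
7 → 12
12 → 17
17 → 3
3 → 5
5 → 2
2 → 11
11 → 8
8 → 13
2 → 4
2 → 1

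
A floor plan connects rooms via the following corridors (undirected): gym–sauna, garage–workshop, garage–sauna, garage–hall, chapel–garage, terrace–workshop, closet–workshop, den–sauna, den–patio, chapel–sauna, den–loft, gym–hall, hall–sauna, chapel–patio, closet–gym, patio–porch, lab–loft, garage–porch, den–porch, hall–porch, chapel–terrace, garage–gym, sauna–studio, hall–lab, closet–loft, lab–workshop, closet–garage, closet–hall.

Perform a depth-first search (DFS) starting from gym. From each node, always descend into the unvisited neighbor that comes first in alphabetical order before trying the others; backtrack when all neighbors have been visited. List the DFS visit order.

gym -> closet -> garage -> chapel -> patio -> den -> loft -> lab -> hall -> porch -> sauna -> studio -> workshop -> terrace

Visit gym
gym → closet
closet → garage
garage → chapel
chapel → patio
patio → den
den → loft
loft → lab
lab → hall
hall → porch
hall → sauna
sauna → studio
lab → workshop
workshop → terrace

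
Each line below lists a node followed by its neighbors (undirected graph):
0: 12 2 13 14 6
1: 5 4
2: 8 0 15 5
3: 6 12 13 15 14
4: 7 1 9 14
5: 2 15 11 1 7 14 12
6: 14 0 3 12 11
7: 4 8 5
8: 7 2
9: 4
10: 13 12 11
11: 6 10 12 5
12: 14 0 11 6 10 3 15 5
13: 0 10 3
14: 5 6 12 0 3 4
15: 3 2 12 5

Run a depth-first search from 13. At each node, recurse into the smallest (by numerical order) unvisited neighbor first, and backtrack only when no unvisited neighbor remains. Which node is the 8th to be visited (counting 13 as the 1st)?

Visit 13
13 → 0
0 → 2
2 → 5
5 → 1
1 → 4
4 → 7
7 → 8
4 → 9
4 → 14
14 → 3
3 → 6
6 → 11
11 → 10
10 → 12
12 → 15

Visit order: 13, 0, 2, 5, 1, 4, 7, 8, 9, 14, 3, 6, 11, 10, 12, 15

8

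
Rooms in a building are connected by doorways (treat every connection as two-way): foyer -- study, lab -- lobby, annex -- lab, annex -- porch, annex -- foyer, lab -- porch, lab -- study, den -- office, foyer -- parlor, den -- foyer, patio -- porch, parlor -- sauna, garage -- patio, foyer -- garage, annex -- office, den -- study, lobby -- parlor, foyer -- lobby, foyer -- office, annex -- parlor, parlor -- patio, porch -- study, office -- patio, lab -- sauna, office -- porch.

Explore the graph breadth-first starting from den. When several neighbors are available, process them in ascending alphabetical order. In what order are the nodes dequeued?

Visit den; enqueue foyer, office, study → queue [foyer, office, study]
Visit foyer; enqueue annex, garage, lobby, parlor → queue [office, study, annex, garage, lobby, parlor]
Visit office; enqueue patio, porch → queue [study, annex, garage, lobby, parlor, patio, porch]
Visit study; enqueue lab → queue [annex, garage, lobby, parlor, patio, porch, lab]
Visit annex → queue [garage, lobby, parlor, patio, porch, lab]
Visit garage → queue [lobby, parlor, patio, porch, lab]
Visit lobby → queue [parlor, patio, porch, lab]
Visit parlor; enqueue sauna → queue [patio, porch, lab, sauna]
Visit patio → queue [porch, lab, sauna]
Visit porch → queue [lab, sauna]
Visit lab → queue [sauna]
Visit sauna → queue []

den -> foyer -> office -> study -> annex -> garage -> lobby -> parlor -> patio -> porch -> lab -> sauna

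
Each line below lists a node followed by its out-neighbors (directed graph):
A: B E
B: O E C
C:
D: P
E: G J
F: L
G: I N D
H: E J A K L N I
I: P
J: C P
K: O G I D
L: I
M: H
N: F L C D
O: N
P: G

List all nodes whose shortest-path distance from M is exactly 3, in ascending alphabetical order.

Level 0: M
Level 1: H
Level 2: A, E, I, J, K, L, N
Level 3: B, C, D, F, G, O, P

B, C, D, F, G, O, P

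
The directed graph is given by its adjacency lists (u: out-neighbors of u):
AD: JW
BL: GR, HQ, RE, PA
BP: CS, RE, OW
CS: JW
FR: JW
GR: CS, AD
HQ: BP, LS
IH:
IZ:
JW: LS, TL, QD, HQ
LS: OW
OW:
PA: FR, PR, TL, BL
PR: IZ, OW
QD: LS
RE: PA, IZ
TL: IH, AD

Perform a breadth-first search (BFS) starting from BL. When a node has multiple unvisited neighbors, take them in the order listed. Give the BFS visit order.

Visit BL; enqueue GR, HQ, RE, PA → queue [GR, HQ, RE, PA]
Visit GR; enqueue CS, AD → queue [HQ, RE, PA, CS, AD]
Visit HQ; enqueue BP, LS → queue [RE, PA, CS, AD, BP, LS]
Visit RE; enqueue IZ → queue [PA, CS, AD, BP, LS, IZ]
Visit PA; enqueue FR, PR, TL → queue [CS, AD, BP, LS, IZ, FR, PR, TL]
Visit CS; enqueue JW → queue [AD, BP, LS, IZ, FR, PR, TL, JW]
Visit AD → queue [BP, LS, IZ, FR, PR, TL, JW]
Visit BP; enqueue OW → queue [LS, IZ, FR, PR, TL, JW, OW]
Visit LS → queue [IZ, FR, PR, TL, JW, OW]
Visit IZ → queue [FR, PR, TL, JW, OW]
Visit FR → queue [PR, TL, JW, OW]
Visit PR → queue [TL, JW, OW]
Visit TL; enqueue IH → queue [JW, OW, IH]
Visit JW; enqueue QD → queue [OW, IH, QD]
Visit OW → queue [IH, QD]
Visit IH → queue [QD]
Visit QD → queue []

BL, GR, HQ, RE, PA, CS, AD, BP, LS, IZ, FR, PR, TL, JW, OW, IH, QD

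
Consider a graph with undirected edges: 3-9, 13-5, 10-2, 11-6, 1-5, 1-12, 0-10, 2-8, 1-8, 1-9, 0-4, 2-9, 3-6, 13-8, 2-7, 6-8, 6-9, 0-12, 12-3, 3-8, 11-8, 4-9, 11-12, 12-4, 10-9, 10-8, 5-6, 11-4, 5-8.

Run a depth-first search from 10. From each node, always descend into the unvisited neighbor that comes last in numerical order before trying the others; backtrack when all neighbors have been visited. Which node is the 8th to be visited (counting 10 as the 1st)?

Visit 10
10 → 9
9 → 6
6 → 11
11 → 12
12 → 4
4 → 0
12 → 3
3 → 8
8 → 13
13 → 5
5 → 1
8 → 2
2 → 7

Visit order: 10, 9, 6, 11, 12, 4, 0, 3, 8, 13, 5, 1, 2, 7

3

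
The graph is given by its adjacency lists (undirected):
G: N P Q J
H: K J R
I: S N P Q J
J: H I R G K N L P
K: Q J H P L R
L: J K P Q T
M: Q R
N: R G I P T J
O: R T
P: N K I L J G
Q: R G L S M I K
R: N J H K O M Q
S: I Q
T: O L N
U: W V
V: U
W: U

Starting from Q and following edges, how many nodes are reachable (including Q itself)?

14

BFS from Q visits: Q, R, G, L, S, M, I, K, N, J, H, O, P, T
Reachable nodes: 14 of 17 total.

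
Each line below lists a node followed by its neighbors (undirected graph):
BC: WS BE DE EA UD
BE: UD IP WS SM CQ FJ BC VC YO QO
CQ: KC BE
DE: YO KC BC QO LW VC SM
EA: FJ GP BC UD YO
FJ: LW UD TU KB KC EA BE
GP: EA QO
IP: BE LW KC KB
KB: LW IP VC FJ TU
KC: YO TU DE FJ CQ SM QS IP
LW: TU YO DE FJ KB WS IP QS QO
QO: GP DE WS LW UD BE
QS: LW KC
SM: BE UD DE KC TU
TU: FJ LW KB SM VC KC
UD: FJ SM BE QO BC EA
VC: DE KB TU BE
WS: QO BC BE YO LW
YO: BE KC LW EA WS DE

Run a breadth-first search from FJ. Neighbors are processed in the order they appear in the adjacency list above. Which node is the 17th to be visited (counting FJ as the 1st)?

VC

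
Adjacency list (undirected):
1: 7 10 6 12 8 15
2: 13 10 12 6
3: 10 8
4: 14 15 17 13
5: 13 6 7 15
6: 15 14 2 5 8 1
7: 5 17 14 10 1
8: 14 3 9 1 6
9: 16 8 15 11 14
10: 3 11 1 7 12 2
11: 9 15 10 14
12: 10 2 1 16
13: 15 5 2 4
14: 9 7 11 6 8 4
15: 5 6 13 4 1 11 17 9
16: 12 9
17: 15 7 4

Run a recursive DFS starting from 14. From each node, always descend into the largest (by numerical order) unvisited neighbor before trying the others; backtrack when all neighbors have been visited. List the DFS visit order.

14, 11, 15, 17, 7, 10, 12, 16, 9, 8, 6, 5, 13, 4, 2, 1, 3

Visit 14
14 → 11
11 → 15
15 → 17
17 → 7
7 → 10
10 → 12
12 → 16
16 → 9
9 → 8
8 → 6
6 → 5
5 → 13
13 → 4
13 → 2
6 → 1
8 → 3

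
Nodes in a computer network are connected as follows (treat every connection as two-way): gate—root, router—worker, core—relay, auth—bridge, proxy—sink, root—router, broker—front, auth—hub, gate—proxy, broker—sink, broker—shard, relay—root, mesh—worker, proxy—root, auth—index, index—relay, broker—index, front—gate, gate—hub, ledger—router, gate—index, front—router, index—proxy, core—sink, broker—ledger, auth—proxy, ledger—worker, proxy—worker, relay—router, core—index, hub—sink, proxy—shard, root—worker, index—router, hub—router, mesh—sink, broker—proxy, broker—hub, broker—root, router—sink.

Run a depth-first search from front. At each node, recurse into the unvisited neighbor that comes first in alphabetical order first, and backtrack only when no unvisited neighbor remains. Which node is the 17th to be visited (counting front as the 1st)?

router

Visit front
front → broker
broker → hub
hub → auth
auth → bridge
auth → index
index → core
core → relay
relay → root
root → gate
gate → proxy
proxy → shard
proxy → sink
sink → mesh
mesh → worker
worker → ledger
ledger → router

Visit order: front, broker, hub, auth, bridge, index, core, relay, root, gate, proxy, shard, sink, mesh, worker, ledger, router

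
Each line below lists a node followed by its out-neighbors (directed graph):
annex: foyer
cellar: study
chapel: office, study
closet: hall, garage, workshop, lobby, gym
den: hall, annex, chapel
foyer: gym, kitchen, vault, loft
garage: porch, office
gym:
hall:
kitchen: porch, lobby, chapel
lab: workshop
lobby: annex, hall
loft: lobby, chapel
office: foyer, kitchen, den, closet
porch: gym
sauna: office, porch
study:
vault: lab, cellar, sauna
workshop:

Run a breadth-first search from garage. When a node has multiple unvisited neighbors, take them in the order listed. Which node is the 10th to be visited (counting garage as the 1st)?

Visit garage; enqueue porch, office → queue [porch, office]
Visit porch; enqueue gym → queue [office, gym]
Visit office; enqueue foyer, kitchen, den, closet → queue [gym, foyer, kitchen, den, closet]
Visit gym → queue [foyer, kitchen, den, closet]
Visit foyer; enqueue vault, loft → queue [kitchen, den, closet, vault, loft]
Visit kitchen; enqueue lobby, chapel → queue [den, closet, vault, loft, lobby, chapel]
Visit den; enqueue hall, annex → queue [closet, vault, loft, lobby, chapel, hall, annex]
Visit closet; enqueue workshop → queue [vault, loft, lobby, chapel, hall, annex, workshop]
Visit vault; enqueue lab, cellar, sauna → queue [loft, lobby, chapel, hall, annex, workshop, lab, cellar, sauna]
Visit loft → queue [lobby, chapel, hall, annex, workshop, lab, cellar, sauna]
Visit lobby → queue [chapel, hall, annex, workshop, lab, cellar, sauna]
Visit chapel; enqueue study → queue [hall, annex, workshop, lab, cellar, sauna, study]
Visit hall → queue [annex, workshop, lab, cellar, sauna, study]
Visit annex → queue [workshop, lab, cellar, sauna, study]
Visit workshop → queue [lab, cellar, sauna, study]
Visit lab → queue [cellar, sauna, study]
Visit cellar → queue [sauna, study]
Visit sauna → queue [study]
Visit study → queue []

Visit order: garage, porch, office, gym, foyer, kitchen, den, closet, vault, loft, lobby, chapel, hall, annex, workshop, lab, cellar, sauna, study

loft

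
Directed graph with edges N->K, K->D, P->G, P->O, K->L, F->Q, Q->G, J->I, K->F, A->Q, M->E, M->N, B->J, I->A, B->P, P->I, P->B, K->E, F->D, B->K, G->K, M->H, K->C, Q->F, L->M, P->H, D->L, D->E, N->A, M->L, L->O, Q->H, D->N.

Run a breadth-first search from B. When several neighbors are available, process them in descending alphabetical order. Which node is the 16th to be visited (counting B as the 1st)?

Visit B; enqueue P, K, J → queue [P, K, J]
Visit P; enqueue O, I, H, G → queue [K, J, O, I, H, G]
Visit K; enqueue L, F, E, D, C → queue [J, O, I, H, G, L, F, E, D, C]
Visit J → queue [O, I, H, G, L, F, E, D, C]
Visit O → queue [I, H, G, L, F, E, D, C]
Visit I; enqueue A → queue [H, G, L, F, E, D, C, A]
Visit H → queue [G, L, F, E, D, C, A]
Visit G → queue [L, F, E, D, C, A]
Visit L; enqueue M → queue [F, E, D, C, A, M]
Visit F; enqueue Q → queue [E, D, C, A, M, Q]
Visit E → queue [D, C, A, M, Q]
Visit D; enqueue N → queue [C, A, M, Q, N]
Visit C → queue [A, M, Q, N]
Visit A → queue [M, Q, N]
Visit M → queue [Q, N]
Visit Q → queue [N]
Visit N → queue []

Visit order: B, P, K, J, O, I, H, G, L, F, E, D, C, A, M, Q, N

Q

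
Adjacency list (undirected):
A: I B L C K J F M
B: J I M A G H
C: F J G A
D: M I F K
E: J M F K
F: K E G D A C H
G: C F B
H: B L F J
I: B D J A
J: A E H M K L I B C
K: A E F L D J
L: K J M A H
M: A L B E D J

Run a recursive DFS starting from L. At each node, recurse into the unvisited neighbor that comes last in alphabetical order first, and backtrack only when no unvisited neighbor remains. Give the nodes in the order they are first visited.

L → M → J → K → F → H → B → I → D → A → C → G → E

Visit L
L → M
M → J
J → K
K → F
F → H
H → B
B → I
I → D
I → A
A → C
C → G
F → E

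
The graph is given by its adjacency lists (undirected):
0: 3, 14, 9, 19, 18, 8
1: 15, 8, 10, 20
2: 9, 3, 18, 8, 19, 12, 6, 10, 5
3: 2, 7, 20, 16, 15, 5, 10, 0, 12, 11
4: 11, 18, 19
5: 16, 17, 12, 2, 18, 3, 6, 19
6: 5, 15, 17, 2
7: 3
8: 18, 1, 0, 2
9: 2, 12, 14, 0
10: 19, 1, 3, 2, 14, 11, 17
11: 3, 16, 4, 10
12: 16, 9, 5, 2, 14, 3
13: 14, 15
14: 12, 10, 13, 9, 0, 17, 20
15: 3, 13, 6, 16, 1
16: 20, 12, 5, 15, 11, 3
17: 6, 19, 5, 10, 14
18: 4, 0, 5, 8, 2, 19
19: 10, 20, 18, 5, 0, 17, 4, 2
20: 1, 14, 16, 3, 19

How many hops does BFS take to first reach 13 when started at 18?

3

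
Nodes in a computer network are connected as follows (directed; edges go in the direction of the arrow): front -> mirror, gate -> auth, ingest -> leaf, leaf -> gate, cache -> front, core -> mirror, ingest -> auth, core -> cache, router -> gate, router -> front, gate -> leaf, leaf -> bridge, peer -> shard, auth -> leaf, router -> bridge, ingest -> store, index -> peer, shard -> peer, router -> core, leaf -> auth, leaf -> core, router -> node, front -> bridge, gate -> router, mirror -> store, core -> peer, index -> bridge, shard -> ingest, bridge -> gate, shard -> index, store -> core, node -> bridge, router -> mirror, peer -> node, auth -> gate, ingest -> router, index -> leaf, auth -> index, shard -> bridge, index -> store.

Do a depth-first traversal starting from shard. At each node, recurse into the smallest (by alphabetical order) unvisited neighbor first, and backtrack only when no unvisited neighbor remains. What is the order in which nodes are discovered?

shard bridge gate auth index leaf core cache front mirror store peer node router ingest

Visit shard
shard → bridge
bridge → gate
gate → auth
auth → index
index → leaf
leaf → core
core → cache
cache → front
front → mirror
mirror → store
core → peer
peer → node
gate → router
shard → ingest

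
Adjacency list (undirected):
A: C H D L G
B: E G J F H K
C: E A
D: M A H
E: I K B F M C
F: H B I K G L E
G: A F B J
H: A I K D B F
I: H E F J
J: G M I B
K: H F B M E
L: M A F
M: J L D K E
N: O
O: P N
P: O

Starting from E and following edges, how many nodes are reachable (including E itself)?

13

BFS from E visits: E, M, K, I, F, C, B, L, J, D, H, G, A
Reachable nodes: 13 of 16 total.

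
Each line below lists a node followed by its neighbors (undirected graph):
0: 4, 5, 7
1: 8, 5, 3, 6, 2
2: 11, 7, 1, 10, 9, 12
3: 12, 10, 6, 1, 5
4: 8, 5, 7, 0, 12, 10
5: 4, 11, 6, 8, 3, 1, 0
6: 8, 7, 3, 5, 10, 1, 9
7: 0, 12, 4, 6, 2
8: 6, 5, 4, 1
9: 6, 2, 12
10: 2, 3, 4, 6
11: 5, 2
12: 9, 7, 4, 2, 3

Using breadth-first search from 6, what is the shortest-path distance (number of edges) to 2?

2

Level 0: 6
Level 1: 1, 3, 5, 7, 8, 9, 10
Level 2: 0, 2, 4, 11, 12
2 first appears at level 2.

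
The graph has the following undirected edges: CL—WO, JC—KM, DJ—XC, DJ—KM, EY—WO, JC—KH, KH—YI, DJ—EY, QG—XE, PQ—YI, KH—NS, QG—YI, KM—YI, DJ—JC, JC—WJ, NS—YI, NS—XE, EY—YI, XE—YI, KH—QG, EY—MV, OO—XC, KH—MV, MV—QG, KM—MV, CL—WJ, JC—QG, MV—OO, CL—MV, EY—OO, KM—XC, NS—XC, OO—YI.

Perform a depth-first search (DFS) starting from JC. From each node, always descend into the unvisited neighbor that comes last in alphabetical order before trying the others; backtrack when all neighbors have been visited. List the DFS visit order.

Visit JC
JC → WJ
WJ → CL
CL → WO
WO → EY
EY → YI
YI → XE
XE → QG
QG → MV
MV → OO
OO → XC
XC → NS
NS → KH
XC → KM
KM → DJ
YI → PQ

JC → WJ → CL → WO → EY → YI → XE → QG → MV → OO → XC → NS → KH → KM → DJ → PQ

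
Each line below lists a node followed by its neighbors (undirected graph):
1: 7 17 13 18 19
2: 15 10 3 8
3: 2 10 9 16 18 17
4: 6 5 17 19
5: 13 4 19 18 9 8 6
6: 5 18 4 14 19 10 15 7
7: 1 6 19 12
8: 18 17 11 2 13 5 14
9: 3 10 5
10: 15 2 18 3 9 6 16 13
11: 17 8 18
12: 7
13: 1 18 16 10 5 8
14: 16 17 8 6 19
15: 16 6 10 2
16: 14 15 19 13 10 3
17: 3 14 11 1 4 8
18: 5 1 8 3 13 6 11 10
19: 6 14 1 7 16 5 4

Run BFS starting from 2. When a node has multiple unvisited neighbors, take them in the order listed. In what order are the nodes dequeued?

2, 15, 10, 3, 8, 16, 6, 18, 9, 13, 17, 11, 5, 14, 19, 4, 7, 1, 12

Visit 2; enqueue 15, 10, 3, 8 → queue [15, 10, 3, 8]
Visit 15; enqueue 16, 6 → queue [10, 3, 8, 16, 6]
Visit 10; enqueue 18, 9, 13 → queue [3, 8, 16, 6, 18, 9, 13]
Visit 3; enqueue 17 → queue [8, 16, 6, 18, 9, 13, 17]
Visit 8; enqueue 11, 5, 14 → queue [16, 6, 18, 9, 13, 17, 11, 5, 14]
Visit 16; enqueue 19 → queue [6, 18, 9, 13, 17, 11, 5, 14, 19]
Visit 6; enqueue 4, 7 → queue [18, 9, 13, 17, 11, 5, 14, 19, 4, 7]
Visit 18; enqueue 1 → queue [9, 13, 17, 11, 5, 14, 19, 4, 7, 1]
Visit 9 → queue [13, 17, 11, 5, 14, 19, 4, 7, 1]
Visit 13 → queue [17, 11, 5, 14, 19, 4, 7, 1]
Visit 17 → queue [11, 5, 14, 19, 4, 7, 1]
Visit 11 → queue [5, 14, 19, 4, 7, 1]
Visit 5 → queue [14, 19, 4, 7, 1]
Visit 14 → queue [19, 4, 7, 1]
Visit 19 → queue [4, 7, 1]
Visit 4 → queue [7, 1]
Visit 7; enqueue 12 → queue [1, 12]
Visit 1 → queue [12]
Visit 12 → queue []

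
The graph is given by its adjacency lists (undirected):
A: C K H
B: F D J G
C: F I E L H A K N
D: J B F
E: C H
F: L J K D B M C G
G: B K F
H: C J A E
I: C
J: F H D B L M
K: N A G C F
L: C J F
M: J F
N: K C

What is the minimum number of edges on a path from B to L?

2

Level 0: B
Level 1: D, F, G, J
Level 2: C, H, K, L, M
Level 3: A, E, I, N
L first appears at level 2.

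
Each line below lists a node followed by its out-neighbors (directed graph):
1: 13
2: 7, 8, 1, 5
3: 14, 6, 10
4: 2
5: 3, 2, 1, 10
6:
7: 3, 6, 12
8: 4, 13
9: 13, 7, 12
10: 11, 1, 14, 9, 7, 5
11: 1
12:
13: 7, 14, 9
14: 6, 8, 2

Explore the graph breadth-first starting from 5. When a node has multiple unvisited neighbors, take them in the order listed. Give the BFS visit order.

5 3 2 1 10 14 6 7 8 13 11 9 12 4

Visit 5; enqueue 3, 2, 1, 10 → queue [3, 2, 1, 10]
Visit 3; enqueue 14, 6 → queue [2, 1, 10, 14, 6]
Visit 2; enqueue 7, 8 → queue [1, 10, 14, 6, 7, 8]
Visit 1; enqueue 13 → queue [10, 14, 6, 7, 8, 13]
Visit 10; enqueue 11, 9 → queue [14, 6, 7, 8, 13, 11, 9]
Visit 14 → queue [6, 7, 8, 13, 11, 9]
Visit 6 → queue [7, 8, 13, 11, 9]
Visit 7; enqueue 12 → queue [8, 13, 11, 9, 12]
Visit 8; enqueue 4 → queue [13, 11, 9, 12, 4]
Visit 13 → queue [11, 9, 12, 4]
Visit 11 → queue [9, 12, 4]
Visit 9 → queue [12, 4]
Visit 12 → queue [4]
Visit 4 → queue []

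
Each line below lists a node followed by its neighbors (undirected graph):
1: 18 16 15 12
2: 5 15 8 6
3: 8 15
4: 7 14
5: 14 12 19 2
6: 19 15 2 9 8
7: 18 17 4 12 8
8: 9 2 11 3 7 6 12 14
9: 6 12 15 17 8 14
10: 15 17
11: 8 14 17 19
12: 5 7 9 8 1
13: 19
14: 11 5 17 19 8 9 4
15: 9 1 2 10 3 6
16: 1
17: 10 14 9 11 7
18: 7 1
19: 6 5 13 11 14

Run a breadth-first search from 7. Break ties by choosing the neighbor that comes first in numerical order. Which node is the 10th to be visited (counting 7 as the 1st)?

6

Visit 7; enqueue 4, 8, 12, 17, 18 → queue [4, 8, 12, 17, 18]
Visit 4; enqueue 14 → queue [8, 12, 17, 18, 14]
Visit 8; enqueue 2, 3, 6, 9, 11 → queue [12, 17, 18, 14, 2, 3, 6, 9, 11]
Visit 12; enqueue 1, 5 → queue [17, 18, 14, 2, 3, 6, 9, 11, 1, 5]
Visit 17; enqueue 10 → queue [18, 14, 2, 3, 6, 9, 11, 1, 5, 10]
Visit 18 → queue [14, 2, 3, 6, 9, 11, 1, 5, 10]
Visit 14; enqueue 19 → queue [2, 3, 6, 9, 11, 1, 5, 10, 19]
Visit 2; enqueue 15 → queue [3, 6, 9, 11, 1, 5, 10, 19, 15]
Visit 3 → queue [6, 9, 11, 1, 5, 10, 19, 15]
Visit 6 → queue [9, 11, 1, 5, 10, 19, 15]
Visit 9 → queue [11, 1, 5, 10, 19, 15]
Visit 11 → queue [1, 5, 10, 19, 15]
Visit 1; enqueue 16 → queue [5, 10, 19, 15, 16]
Visit 5 → queue [10, 19, 15, 16]
Visit 10 → queue [19, 15, 16]
Visit 19; enqueue 13 → queue [15, 16, 13]
Visit 15 → queue [16, 13]
Visit 16 → queue [13]
Visit 13 → queue []

Visit order: 7, 4, 8, 12, 17, 18, 14, 2, 3, 6, 9, 11, 1, 5, 10, 19, 15, 16, 13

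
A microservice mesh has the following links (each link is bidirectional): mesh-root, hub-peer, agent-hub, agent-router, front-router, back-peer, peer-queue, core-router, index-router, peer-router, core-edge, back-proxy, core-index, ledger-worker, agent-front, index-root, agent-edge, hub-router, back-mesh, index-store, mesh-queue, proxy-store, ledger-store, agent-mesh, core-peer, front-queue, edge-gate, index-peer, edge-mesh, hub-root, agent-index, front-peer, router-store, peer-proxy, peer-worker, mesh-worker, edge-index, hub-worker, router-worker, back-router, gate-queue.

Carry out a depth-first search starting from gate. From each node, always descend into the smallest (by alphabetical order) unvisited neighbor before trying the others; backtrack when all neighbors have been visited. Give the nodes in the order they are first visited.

gate -> edge -> agent -> front -> peer -> back -> mesh -> queue -> root -> hub -> router -> core -> index -> store -> ledger -> worker -> proxy

Visit gate
gate → edge
edge → agent
agent → front
front → peer
peer → back
back → mesh
mesh → queue
mesh → root
root → hub
hub → router
router → core
core → index
index → store
store → ledger
ledger → worker
store → proxy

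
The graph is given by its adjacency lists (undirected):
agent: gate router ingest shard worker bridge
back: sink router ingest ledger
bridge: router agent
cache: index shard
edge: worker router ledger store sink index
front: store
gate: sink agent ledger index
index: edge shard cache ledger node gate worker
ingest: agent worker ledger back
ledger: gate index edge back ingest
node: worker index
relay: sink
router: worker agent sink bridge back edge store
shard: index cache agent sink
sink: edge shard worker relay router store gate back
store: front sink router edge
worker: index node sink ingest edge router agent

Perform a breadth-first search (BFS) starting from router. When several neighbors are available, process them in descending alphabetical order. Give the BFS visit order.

Visit router; enqueue worker, store, sink, edge, bridge, back, agent → queue [worker, store, sink, edge, bridge, back, agent]
Visit worker; enqueue node, ingest, index → queue [store, sink, edge, bridge, back, agent, node, ingest, index]
Visit store; enqueue front → queue [sink, edge, bridge, back, agent, node, ingest, index, front]
Visit sink; enqueue shard, relay, gate → queue [edge, bridge, back, agent, node, ingest, index, front, shard, relay, gate]
Visit edge; enqueue ledger → queue [bridge, back, agent, node, ingest, index, front, shard, relay, gate, ledger]
Visit bridge → queue [back, agent, node, ingest, index, front, shard, relay, gate, ledger]
Visit back → queue [agent, node, ingest, index, front, shard, relay, gate, ledger]
Visit agent → queue [node, ingest, index, front, shard, relay, gate, ledger]
Visit node → queue [ingest, index, front, shard, relay, gate, ledger]
Visit ingest → queue [index, front, shard, relay, gate, ledger]
Visit index; enqueue cache → queue [front, shard, relay, gate, ledger, cache]
Visit front → queue [shard, relay, gate, ledger, cache]
Visit shard → queue [relay, gate, ledger, cache]
Visit relay → queue [gate, ledger, cache]
Visit gate → queue [ledger, cache]
Visit ledger → queue [cache]
Visit cache → queue []

router -> worker -> store -> sink -> edge -> bridge -> back -> agent -> node -> ingest -> index -> front -> shard -> relay -> gate -> ledger -> cache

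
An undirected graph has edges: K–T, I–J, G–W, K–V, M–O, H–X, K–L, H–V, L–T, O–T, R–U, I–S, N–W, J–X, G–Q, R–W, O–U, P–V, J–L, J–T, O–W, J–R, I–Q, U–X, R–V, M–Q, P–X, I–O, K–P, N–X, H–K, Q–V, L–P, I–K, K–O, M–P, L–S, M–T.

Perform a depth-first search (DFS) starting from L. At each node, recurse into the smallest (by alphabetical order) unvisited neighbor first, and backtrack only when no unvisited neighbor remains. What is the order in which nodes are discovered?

L J I K H V P M O T U R W G Q N X S

Visit L
L → J
J → I
I → K
K → H
H → V
V → P
P → M
M → O
O → T
O → U
U → R
R → W
W → G
G → Q
W → N
N → X
I → S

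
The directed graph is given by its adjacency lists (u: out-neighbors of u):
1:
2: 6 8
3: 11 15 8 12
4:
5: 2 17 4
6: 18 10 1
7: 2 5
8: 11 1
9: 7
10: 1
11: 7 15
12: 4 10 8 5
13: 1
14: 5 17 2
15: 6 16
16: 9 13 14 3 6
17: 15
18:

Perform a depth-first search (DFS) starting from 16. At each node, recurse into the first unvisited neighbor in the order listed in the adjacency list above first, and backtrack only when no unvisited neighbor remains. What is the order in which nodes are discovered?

Visit 16
16 → 9
9 → 7
7 → 2
2 → 6
6 → 18
6 → 10
10 → 1
2 → 8
8 → 11
11 → 15
7 → 5
5 → 17
5 → 4
16 → 13
16 → 14
16 → 3
3 → 12

16 -> 9 -> 7 -> 2 -> 6 -> 18 -> 10 -> 1 -> 8 -> 11 -> 15 -> 5 -> 17 -> 4 -> 13 -> 14 -> 3 -> 12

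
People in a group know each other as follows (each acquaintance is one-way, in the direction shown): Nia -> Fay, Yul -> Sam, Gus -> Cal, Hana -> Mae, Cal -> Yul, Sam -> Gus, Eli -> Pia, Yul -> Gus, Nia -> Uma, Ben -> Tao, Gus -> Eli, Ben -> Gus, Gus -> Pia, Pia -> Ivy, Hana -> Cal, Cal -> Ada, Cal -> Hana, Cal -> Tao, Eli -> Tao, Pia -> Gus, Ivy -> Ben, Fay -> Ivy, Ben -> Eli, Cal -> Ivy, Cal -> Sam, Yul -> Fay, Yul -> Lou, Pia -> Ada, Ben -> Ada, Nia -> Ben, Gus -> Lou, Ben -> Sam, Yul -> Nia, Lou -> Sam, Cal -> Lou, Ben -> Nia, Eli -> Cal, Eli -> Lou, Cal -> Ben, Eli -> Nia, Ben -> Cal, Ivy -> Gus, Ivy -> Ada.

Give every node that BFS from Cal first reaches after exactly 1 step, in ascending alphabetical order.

Ada, Ben, Hana, Ivy, Lou, Sam, Tao, Yul

Level 0: Cal
Level 1: Ada, Ben, Hana, Ivy, Lou, Sam, Tao, Yul
Level 2: Eli, Fay, Gus, Mae, Nia
Level 3: Pia, Uma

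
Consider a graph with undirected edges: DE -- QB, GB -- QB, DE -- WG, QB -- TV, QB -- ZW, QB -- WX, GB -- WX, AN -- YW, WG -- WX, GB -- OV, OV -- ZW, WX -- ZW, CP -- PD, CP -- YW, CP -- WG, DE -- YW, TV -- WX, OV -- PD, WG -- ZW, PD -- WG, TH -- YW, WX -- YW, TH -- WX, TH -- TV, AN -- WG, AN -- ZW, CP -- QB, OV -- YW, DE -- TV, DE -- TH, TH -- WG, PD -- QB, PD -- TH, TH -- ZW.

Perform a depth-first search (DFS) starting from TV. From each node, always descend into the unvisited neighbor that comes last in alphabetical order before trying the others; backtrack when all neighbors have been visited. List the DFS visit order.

Visit TV
TV → WX
WX → ZW
ZW → WG
WG → TH
TH → YW
YW → OV
OV → PD
PD → QB
QB → GB
QB → DE
QB → CP
YW → AN

TV, WX, ZW, WG, TH, YW, OV, PD, QB, GB, DE, CP, AN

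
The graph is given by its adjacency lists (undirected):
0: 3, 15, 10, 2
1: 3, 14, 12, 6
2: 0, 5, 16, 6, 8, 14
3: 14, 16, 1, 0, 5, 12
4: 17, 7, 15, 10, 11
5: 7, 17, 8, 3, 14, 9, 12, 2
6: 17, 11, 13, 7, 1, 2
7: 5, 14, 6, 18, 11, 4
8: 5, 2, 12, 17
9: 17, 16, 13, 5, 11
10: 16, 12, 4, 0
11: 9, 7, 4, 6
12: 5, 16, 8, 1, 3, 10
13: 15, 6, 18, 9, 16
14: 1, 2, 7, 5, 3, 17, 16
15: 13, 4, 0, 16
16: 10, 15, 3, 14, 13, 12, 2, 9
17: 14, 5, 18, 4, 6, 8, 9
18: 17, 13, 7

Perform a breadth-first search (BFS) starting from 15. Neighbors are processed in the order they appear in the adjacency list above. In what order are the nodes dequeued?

Visit 15; enqueue 13, 4, 0, 16 → queue [13, 4, 0, 16]
Visit 13; enqueue 6, 18, 9 → queue [4, 0, 16, 6, 18, 9]
Visit 4; enqueue 17, 7, 10, 11 → queue [0, 16, 6, 18, 9, 17, 7, 10, 11]
Visit 0; enqueue 3, 2 → queue [16, 6, 18, 9, 17, 7, 10, 11, 3, 2]
Visit 16; enqueue 14, 12 → queue [6, 18, 9, 17, 7, 10, 11, 3, 2, 14, 12]
Visit 6; enqueue 1 → queue [18, 9, 17, 7, 10, 11, 3, 2, 14, 12, 1]
Visit 18 → queue [9, 17, 7, 10, 11, 3, 2, 14, 12, 1]
Visit 9; enqueue 5 → queue [17, 7, 10, 11, 3, 2, 14, 12, 1, 5]
Visit 17; enqueue 8 → queue [7, 10, 11, 3, 2, 14, 12, 1, 5, 8]
Visit 7 → queue [10, 11, 3, 2, 14, 12, 1, 5, 8]
Visit 10 → queue [11, 3, 2, 14, 12, 1, 5, 8]
Visit 11 → queue [3, 2, 14, 12, 1, 5, 8]
Visit 3 → queue [2, 14, 12, 1, 5, 8]
Visit 2 → queue [14, 12, 1, 5, 8]
Visit 14 → queue [12, 1, 5, 8]
Visit 12 → queue [1, 5, 8]
Visit 1 → queue [5, 8]
Visit 5 → queue [8]
Visit 8 → queue []

15 13 4 0 16 6 18 9 17 7 10 11 3 2 14 12 1 5 8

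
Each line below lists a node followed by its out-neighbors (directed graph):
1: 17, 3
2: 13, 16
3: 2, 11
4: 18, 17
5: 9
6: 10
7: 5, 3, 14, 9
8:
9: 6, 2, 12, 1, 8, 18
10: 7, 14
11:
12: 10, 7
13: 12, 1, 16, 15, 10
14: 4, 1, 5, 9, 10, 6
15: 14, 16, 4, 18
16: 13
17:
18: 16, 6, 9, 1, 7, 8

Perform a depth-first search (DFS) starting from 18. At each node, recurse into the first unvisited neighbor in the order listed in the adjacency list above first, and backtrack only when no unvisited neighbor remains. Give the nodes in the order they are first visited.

Visit 18
18 → 16
16 → 13
13 → 12
12 → 10
10 → 7
7 → 5
5 → 9
9 → 6
9 → 2
9 → 1
1 → 17
1 → 3
3 → 11
9 → 8
7 → 14
14 → 4
13 → 15

18 -> 16 -> 13 -> 12 -> 10 -> 7 -> 5 -> 9 -> 6 -> 2 -> 1 -> 17 -> 3 -> 11 -> 8 -> 14 -> 4 -> 15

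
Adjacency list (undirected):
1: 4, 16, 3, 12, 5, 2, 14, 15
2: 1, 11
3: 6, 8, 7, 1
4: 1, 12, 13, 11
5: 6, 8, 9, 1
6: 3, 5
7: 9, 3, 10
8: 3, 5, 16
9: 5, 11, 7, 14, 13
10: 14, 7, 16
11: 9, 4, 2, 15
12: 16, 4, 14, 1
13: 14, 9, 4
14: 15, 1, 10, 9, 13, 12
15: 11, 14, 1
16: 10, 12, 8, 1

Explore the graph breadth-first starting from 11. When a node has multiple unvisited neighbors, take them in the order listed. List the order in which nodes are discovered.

11 -> 9 -> 4 -> 2 -> 15 -> 5 -> 7 -> 14 -> 13 -> 1 -> 12 -> 6 -> 8 -> 3 -> 10 -> 16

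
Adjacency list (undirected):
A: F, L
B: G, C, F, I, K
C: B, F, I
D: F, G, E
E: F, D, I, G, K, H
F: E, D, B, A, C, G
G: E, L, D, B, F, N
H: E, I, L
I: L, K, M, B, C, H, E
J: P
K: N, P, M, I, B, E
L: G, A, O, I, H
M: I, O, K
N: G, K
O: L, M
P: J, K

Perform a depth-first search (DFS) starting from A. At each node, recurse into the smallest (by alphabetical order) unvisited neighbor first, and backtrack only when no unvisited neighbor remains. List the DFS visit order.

Visit A
A → F
F → B
B → C
C → I
I → E
E → D
D → G
G → L
L → H
L → O
O → M
M → K
K → N
K → P
P → J

A, F, B, C, I, E, D, G, L, H, O, M, K, N, P, J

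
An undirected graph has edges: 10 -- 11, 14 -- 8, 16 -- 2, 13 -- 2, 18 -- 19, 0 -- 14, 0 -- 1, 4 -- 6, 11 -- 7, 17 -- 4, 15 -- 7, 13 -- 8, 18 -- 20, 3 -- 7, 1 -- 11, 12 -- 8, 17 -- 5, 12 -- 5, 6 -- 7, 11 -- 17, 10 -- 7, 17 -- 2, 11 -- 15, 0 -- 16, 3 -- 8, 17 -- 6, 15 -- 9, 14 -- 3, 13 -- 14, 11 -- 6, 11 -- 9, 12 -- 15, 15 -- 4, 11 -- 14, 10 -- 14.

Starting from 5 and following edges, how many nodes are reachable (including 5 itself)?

BFS from 5 visits: 5, 12, 17, 8, 15, 2, 4, 6, 11, 3, 13, 14, 7, 9, 16, 1, 10, 0
Reachable nodes: 18 of 21 total.

18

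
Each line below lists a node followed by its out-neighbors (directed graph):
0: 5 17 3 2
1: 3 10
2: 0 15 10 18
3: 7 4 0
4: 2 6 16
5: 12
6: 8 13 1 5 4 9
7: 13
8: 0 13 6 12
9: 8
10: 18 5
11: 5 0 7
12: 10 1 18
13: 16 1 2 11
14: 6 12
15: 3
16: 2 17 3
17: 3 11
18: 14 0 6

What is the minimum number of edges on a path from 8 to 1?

2

Level 0: 8
Level 1: 0, 6, 12, 13
Level 2: 1, 2, 3, 4, 5, 9, 10, 11, 16, 17, 18
Level 3: 7, 14, 15
1 first appears at level 2.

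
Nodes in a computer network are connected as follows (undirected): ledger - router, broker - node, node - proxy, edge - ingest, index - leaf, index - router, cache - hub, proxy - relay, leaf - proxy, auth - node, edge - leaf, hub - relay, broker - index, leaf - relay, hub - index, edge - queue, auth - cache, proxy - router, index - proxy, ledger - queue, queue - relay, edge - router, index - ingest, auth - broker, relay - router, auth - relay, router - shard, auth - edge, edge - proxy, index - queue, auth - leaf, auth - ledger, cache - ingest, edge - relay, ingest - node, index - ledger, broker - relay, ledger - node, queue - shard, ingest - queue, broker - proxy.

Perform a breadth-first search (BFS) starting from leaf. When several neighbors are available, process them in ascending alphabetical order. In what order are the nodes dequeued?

Visit leaf; enqueue auth, edge, index, proxy, relay → queue [auth, edge, index, proxy, relay]
Visit auth; enqueue broker, cache, ledger, node → queue [edge, index, proxy, relay, broker, cache, ledger, node]
Visit edge; enqueue ingest, queue, router → queue [index, proxy, relay, broker, cache, ledger, node, ingest, queue, router]
Visit index; enqueue hub → queue [proxy, relay, broker, cache, ledger, node, ingest, queue, router, hub]
Visit proxy → queue [relay, broker, cache, ledger, node, ingest, queue, router, hub]
Visit relay → queue [broker, cache, ledger, node, ingest, queue, router, hub]
Visit broker → queue [cache, ledger, node, ingest, queue, router, hub]
Visit cache → queue [ledger, node, ingest, queue, router, hub]
Visit ledger → queue [node, ingest, queue, router, hub]
Visit node → queue [ingest, queue, router, hub]
Visit ingest → queue [queue, router, hub]
Visit queue; enqueue shard → queue [router, hub, shard]
Visit router → queue [hub, shard]
Visit hub → queue [shard]
Visit shard → queue []

leaf, auth, edge, index, proxy, relay, broker, cache, ledger, node, ingest, queue, router, hub, shard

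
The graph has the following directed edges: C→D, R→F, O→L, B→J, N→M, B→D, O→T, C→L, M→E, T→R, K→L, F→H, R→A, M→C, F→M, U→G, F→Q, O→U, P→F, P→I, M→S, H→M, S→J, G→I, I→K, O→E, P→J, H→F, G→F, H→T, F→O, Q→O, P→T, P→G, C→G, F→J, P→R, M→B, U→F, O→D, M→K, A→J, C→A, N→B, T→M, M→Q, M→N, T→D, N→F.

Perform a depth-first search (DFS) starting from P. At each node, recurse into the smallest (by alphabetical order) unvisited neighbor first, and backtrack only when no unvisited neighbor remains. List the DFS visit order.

P, F, H, M, B, D, J, C, A, G, I, K, L, E, N, Q, O, T, R, U, S

Visit P
P → F
F → H
H → M
M → B
B → D
B → J
M → C
C → A
C → G
G → I
I → K
K → L
M → E
M → N
M → Q
Q → O
O → T
T → R
O → U
M → S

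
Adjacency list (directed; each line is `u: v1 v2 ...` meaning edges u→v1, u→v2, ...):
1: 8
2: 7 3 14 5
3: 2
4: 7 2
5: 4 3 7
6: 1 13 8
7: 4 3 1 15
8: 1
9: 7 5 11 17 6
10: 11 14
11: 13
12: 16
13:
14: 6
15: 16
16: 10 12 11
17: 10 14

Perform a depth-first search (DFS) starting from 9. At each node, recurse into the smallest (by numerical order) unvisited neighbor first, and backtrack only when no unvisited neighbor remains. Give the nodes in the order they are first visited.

9 -> 5 -> 3 -> 2 -> 7 -> 1 -> 8 -> 4 -> 15 -> 16 -> 10 -> 11 -> 13 -> 14 -> 6 -> 12 -> 17

Visit 9
9 → 5
5 → 3
3 → 2
2 → 7
7 → 1
1 → 8
7 → 4
7 → 15
15 → 16
16 → 10
10 → 11
11 → 13
10 → 14
14 → 6
16 → 12
9 → 17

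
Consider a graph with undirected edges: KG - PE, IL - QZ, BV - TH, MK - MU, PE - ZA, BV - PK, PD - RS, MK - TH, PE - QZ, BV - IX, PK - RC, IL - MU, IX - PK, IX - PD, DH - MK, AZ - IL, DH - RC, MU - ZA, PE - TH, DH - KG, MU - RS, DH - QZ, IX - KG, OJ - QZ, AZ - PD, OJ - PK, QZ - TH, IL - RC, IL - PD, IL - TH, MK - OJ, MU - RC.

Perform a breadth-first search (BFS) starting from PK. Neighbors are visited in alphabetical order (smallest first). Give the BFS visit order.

Visit PK; enqueue BV, IX, OJ, RC → queue [BV, IX, OJ, RC]
Visit BV; enqueue TH → queue [IX, OJ, RC, TH]
Visit IX; enqueue KG, PD → queue [OJ, RC, TH, KG, PD]
Visit OJ; enqueue MK, QZ → queue [RC, TH, KG, PD, MK, QZ]
Visit RC; enqueue DH, IL, MU → queue [TH, KG, PD, MK, QZ, DH, IL, MU]
Visit TH; enqueue PE → queue [KG, PD, MK, QZ, DH, IL, MU, PE]
Visit KG → queue [PD, MK, QZ, DH, IL, MU, PE]
Visit PD; enqueue AZ, RS → queue [MK, QZ, DH, IL, MU, PE, AZ, RS]
Visit MK → queue [QZ, DH, IL, MU, PE, AZ, RS]
Visit QZ → queue [DH, IL, MU, PE, AZ, RS]
Visit DH → queue [IL, MU, PE, AZ, RS]
Visit IL → queue [MU, PE, AZ, RS]
Visit MU; enqueue ZA → queue [PE, AZ, RS, ZA]
Visit PE → queue [AZ, RS, ZA]
Visit AZ → queue [RS, ZA]
Visit RS → queue [ZA]
Visit ZA → queue []

PK -> BV -> IX -> OJ -> RC -> TH -> KG -> PD -> MK -> QZ -> DH -> IL -> MU -> PE -> AZ -> RS -> ZA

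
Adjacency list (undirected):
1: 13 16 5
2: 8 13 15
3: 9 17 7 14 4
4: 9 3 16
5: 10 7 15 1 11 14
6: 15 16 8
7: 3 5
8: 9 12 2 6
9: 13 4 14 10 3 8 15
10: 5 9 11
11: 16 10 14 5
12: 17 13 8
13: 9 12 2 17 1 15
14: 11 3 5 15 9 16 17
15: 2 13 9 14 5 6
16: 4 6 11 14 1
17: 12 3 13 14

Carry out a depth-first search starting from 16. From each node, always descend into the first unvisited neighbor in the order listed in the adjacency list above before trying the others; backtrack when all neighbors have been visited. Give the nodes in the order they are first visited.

Visit 16
16 → 4
4 → 9
9 → 13
13 → 12
12 → 17
17 → 3
3 → 7
7 → 5
5 → 10
10 → 11
11 → 14
14 → 15
15 → 2
2 → 8
8 → 6
5 → 1

16, 4, 9, 13, 12, 17, 3, 7, 5, 10, 11, 14, 15, 2, 8, 6, 1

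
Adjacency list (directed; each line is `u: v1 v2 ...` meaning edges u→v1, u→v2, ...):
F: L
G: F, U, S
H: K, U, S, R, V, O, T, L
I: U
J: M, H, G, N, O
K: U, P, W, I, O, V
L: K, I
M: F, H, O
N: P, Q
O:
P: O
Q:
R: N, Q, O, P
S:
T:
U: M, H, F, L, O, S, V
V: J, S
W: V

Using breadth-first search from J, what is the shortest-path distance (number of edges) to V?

Level 0: J
Level 1: G, H, M, N, O
Level 2: F, K, L, P, Q, R, S, T, U, V
Level 3: I, W
V first appears at level 2.

2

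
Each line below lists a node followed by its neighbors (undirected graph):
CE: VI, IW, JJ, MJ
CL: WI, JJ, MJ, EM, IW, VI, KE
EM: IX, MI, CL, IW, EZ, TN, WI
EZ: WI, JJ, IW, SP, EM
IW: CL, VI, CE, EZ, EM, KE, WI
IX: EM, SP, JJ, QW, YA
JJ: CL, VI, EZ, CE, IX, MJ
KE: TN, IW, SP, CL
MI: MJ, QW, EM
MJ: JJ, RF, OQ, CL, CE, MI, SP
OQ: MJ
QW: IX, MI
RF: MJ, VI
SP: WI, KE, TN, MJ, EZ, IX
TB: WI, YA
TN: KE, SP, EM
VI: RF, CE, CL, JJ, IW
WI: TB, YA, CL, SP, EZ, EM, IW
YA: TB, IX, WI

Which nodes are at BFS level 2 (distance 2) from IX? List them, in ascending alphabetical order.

CE, CL, EZ, IW, KE, MI, MJ, TB, TN, VI, WI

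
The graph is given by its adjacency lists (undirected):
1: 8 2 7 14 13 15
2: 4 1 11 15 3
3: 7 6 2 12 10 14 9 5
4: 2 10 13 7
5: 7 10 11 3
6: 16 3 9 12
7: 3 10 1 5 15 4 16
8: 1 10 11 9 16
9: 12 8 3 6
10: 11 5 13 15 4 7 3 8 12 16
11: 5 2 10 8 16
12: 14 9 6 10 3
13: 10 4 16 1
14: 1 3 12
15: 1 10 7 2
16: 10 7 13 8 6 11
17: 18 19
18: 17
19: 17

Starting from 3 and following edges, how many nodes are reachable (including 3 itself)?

BFS from 3 visits: 3, 2, 5, 6, 7, 9, 10, 12, 14, 1, 4, 11, 15, 16, 8, 13
Reachable nodes: 16 of 19 total.

16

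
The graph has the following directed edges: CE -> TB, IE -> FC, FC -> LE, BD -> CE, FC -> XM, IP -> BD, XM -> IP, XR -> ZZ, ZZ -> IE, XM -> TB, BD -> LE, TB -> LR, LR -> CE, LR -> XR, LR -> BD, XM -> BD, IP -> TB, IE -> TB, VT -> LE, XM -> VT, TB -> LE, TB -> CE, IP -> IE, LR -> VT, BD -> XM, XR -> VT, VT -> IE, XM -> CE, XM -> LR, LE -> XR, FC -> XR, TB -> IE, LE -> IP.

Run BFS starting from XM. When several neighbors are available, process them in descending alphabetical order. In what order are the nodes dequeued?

XM → VT → TB → LR → IP → CE → BD → LE → IE → XR → FC → ZZ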